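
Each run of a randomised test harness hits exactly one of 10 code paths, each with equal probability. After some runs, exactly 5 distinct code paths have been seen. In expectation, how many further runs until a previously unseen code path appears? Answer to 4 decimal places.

The number of runs until the next new code path is geometric with success probability 5/10, so its mean is 10/5.
E = 10/5 = 2.00000.

2.0000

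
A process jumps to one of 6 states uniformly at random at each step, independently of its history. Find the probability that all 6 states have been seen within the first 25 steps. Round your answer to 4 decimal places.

Let A_i be the event that state i is missing after 25 steps. By inclusion–exclusion on the A_i,
P(all seen) = Σ_{j=0}^{6} (-1)^j C(6,j)((6-j)/6)^25
= 1.00000 - 0.06290 + 0.00059 - 0.00000 + 0.00000 - 0.00000 + 0.00000
= 0.93770.

0.9377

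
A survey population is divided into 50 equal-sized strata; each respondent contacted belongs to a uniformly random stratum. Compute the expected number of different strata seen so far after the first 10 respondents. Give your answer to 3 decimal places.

9.146

For each stratum, P(seen in 10 respondents) = 1 - (49/50)^10 = 0.1829.
By linearity of expectation, E[distinct seen] = 50·(1 - (49/50)^10) = 9.1464.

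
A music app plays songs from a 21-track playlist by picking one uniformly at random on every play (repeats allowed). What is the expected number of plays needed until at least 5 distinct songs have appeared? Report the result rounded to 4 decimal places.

With k distinct songs already seen, the next new one arrives after an expected 21/(21-k) plays.
Sum over k = 0,...,4: E = 21/21 + 21/20 + 21/19 + 21/18 + 21/17 = 5.55722.

5.5572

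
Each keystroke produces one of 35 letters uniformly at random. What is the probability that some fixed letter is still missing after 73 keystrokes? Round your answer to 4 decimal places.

0.1205

On each keystroke the fixed letter fails to appear with probability 34/35.
P(still missing after 73) = (34/35)^73 = 0.12050.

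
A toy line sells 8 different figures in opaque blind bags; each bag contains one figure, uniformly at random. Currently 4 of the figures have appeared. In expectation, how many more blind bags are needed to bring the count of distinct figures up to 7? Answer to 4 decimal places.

With k distinct figures already seen, the next new one takes an expected 8/(8-k) blind bags.
Sum over k = 4,...,6: E = 8/4 + 8/3 + 8/2 = 8.66667.

8.6667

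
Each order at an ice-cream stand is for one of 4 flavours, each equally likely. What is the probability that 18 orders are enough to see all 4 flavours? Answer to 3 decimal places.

0.977

By inclusion–exclusion over which flavours are missing,
P(all seen) = Σ_{j=0}^{4} (-1)^j C(4,j)((4-j)/4)^18
= 1.0000 - 0.0226 + 0.0000 - 0.0000 + 0.0000
= 0.9775.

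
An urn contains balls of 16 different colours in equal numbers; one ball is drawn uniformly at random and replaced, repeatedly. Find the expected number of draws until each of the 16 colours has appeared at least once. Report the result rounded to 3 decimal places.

54.092

Split into phases: going from k distinct to k+1 distinct takes on average 16/(16-k) draws.
E[T] = 16/16 + 16/15 + 16/14 + ... + 16/2 + 16/1 = 16·H_{16}.
H_{16} = 3.3807, so E[T] = 54.0917.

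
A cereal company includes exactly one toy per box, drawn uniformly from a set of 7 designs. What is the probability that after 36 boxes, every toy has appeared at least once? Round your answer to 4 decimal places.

By inclusion–exclusion over which toys are missing,
P(all seen) = Σ_{j=0}^{7} (-1)^j C(7,j)((7-j)/7)^36
= 1.00000 - 0.02723 + 0.00012 - 0.00000 + 0.00000 - 0.00000 + 0.00000 - 0.00000
= 0.97289.

0.9729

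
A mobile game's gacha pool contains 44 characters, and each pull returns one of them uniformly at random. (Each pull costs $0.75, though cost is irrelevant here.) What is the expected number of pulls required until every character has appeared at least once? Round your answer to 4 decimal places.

192.3999

The wait to go from k to k+1 distinct characters is geometric with mean 44/(44-k).
E[T] = 44/44 + 44/43 + 44/42 + ... + 44/2 + 44/1 = 44·H_{44}.
H_{44} = 4.37273, so E[T] = 192.39994.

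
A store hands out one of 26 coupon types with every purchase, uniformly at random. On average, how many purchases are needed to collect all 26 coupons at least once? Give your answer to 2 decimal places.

100.21

Split into phases: going from k distinct to k+1 distinct takes on average 26/(26-k) purchases.
E[T] = 26/26 + 26/25 + 26/24 + ... + 26/2 + 26/1 = 26·H_{26}.
H_{26} = 3.854, so E[T] = 100.215.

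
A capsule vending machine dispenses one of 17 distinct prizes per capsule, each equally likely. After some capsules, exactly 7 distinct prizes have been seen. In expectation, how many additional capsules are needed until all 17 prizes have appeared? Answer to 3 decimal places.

With k distinct prizes already seen, the next new one takes an expected 17/(17-k) capsules.
Sum over k = 7,...,16: E = 17/10 + 17/9 + 17/8 + ... + 17/2 + 17/1 = 49.7925.

49.792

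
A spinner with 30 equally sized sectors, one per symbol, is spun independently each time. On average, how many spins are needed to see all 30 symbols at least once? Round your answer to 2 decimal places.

119.85

Split into phases: going from k distinct to k+1 distinct takes on average 30/(30-k) spins.
E[T] = 30/30 + 30/29 + 30/28 + ... + 30/2 + 30/1 = 30·H_{30}.
H_{30} = 3.995, so E[T] = 119.850.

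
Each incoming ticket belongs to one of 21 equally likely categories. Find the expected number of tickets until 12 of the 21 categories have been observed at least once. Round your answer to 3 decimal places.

17.144

Going from k to k+1 distinct takes a geometric number of tickets with mean 21/(21-k).
Sum over k = 0,...,11: E = 21/21 + 21/20 + 21/19 + ... + 21/11 + 21/10 = 17.1442.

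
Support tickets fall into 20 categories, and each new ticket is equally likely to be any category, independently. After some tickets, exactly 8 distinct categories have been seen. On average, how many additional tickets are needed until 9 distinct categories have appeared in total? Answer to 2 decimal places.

1.67

With k distinct categories already seen, the next new one takes an expected 20/(20-k) tickets.
Only the k = 8 term is needed: E = 20/12 = 1.667.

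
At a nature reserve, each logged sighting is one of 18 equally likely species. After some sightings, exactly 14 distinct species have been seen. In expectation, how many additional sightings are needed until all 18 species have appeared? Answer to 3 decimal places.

From k distinct to k+1 distinct takes on average 18/(18-k) sightings.
Sum over k = 14,...,17: E = 18/4 + 18/3 + 18/2 + 18/1 = 37.5000.

37.500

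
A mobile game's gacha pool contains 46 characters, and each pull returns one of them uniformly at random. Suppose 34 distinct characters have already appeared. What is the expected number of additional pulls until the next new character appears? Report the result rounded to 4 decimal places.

Each pull yields a new character with probability (46-34)/46 = 12/46, so the wait is geometric with mean 46/12.
E = 46/12 = 3.83333.

3.8333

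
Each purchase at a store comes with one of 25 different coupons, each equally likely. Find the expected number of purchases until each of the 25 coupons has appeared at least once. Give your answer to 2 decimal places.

Split into phases: going from k distinct to k+1 distinct takes on average 25/(25-k) purchases.
E[T] = 25/25 + 25/24 + 25/23 + ... + 25/2 + 25/1 = 25·H_{25}.
H_{25} = 3.816, so E[T] = 95.399.

95.40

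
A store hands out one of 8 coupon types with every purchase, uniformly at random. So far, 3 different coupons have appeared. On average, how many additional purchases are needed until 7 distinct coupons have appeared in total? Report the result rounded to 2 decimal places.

From k distinct to k+1 distinct takes on average 8/(8-k) purchases.
Sum over k = 3,...,6: E = 8/5 + 8/4 + 8/3 + 8/2 = 10.267.

10.27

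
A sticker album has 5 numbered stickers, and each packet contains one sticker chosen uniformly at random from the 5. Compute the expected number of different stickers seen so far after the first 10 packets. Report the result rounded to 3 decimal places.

For each sticker, P(seen in 10 packets) = 1 - (4/5)^10 = 0.8926.
By linearity of expectation, E[distinct seen] = 5·(1 - (4/5)^10) = 4.4631.

4.463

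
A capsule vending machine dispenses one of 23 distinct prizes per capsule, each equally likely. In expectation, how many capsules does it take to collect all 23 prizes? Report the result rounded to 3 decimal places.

Split into phases: going from k distinct to k+1 distinct takes on average 23/(23-k) capsules.
E[T] = 23/23 + 23/22 + 23/21 + ... + 23/2 + 23/1 = 23·H_{23}.
H_{23} = 3.7343, so E[T] = 85.8887.

85.889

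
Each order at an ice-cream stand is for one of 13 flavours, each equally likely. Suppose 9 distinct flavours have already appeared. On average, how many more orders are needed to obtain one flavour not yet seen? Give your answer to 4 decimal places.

3.2500

Each order yields a new flavour with probability (13-9)/13 = 4/13, so the wait is geometric with mean 13/4.
E = 13/4 = 3.25000.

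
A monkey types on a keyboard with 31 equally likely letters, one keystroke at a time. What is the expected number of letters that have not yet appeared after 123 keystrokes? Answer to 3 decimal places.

For each letter, P(unseen after 123) = (30/31)^123 = 0.0177.
By linearity of expectation, E[unseen] = 31·(30/31)^123 = 0.5493.

0.549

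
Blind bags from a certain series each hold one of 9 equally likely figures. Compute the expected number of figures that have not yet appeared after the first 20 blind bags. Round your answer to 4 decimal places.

For each figure, P(unseen after 20) = (8/9)^20 = 0.09483.
By linearity of expectation, E[unseen] = 9·(8/9)^20 = 0.85348.

0.8535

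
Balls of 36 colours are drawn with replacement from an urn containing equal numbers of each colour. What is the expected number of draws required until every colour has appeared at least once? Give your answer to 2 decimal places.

150.28

After k distinct colours have appeared, the next draw gives a new one with probability (36-k)/36, so the expected wait for the (k+1)-th is 36/(36-k).
E[T] = 36/36 + 36/35 + 36/34 + ... + 36/2 + 36/1 = 36·H_{36}.
H_{36} = 4.175, so E[T] = 150.284.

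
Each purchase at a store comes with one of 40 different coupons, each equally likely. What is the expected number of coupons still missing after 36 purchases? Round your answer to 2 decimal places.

For each coupon, P(unseen after 36) = (39/40)^36 = 0.402.
By linearity of expectation, E[unseen] = 40·(39/40)^36 = 16.078.

16.08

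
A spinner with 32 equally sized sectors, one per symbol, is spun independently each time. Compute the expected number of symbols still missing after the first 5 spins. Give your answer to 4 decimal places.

For each symbol, P(unseen after 5) = (31/32)^5 = 0.85322.
By linearity of expectation, E[unseen] = 32·(31/32)^5 = 27.30289.

27.3029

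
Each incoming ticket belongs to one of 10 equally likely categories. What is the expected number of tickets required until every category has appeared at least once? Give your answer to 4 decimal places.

After k distinct categories have appeared, the next ticket gives a new one with probability (10-k)/10, so the expected wait for the (k+1)-th is 10/(10-k).
E[T] = 10/10 + 10/9 + 10/8 + ... + 10/2 + 10/1 = 10·H_{10}.
H_{10} = 2.92897, so E[T] = 29.28968.

29.2897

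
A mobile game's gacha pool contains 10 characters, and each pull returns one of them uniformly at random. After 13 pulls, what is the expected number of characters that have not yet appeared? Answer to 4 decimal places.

For each character, P(unseen after 13) = (9/10)^13 = 0.25419.
By linearity of expectation, E[unseen] = 10·(9/10)^13 = 2.54187.

2.5419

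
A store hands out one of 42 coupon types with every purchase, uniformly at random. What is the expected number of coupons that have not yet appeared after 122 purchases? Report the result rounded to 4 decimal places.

For each coupon, P(unseen after 122) = (41/42)^122 = 0.05287.
By linearity of expectation, E[unseen] = 42·(41/42)^122 = 2.22058.

2.2206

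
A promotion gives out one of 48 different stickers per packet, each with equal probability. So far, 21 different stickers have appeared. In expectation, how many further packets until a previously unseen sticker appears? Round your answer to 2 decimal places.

Each packet yields a new sticker with probability (48-21)/48 = 27/48, so the wait is geometric with mean 48/27.
E = 48/27 = 1.778.

1.78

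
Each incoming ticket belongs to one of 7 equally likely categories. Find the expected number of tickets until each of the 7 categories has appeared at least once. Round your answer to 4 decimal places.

18.1500

After k distinct categories have appeared, the next ticket gives a new one with probability (7-k)/7, so the expected wait for the (k+1)-th is 7/(7-k).
E[T] = 7/7 + 7/6 + 7/5 + ... + 7/2 + 7/1 = 7·H_{7}.
H_{7} = 2.59286, so E[T] = 18.15000.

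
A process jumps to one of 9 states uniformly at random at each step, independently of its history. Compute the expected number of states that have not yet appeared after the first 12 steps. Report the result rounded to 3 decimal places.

For each state, P(unseen after 12) = (8/9)^12 = 0.2433.
By linearity of expectation, E[unseen] = 9·(8/9)^12 = 2.1898.

2.190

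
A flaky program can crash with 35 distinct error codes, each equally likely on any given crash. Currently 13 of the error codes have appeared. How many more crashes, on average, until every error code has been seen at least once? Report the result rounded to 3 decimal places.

129.178

From k distinct to k+1 distinct takes on average 35/(35-k) crashes.
Sum over k = 13,...,34: E = 35/22 + 35/21 + 35/20 + ... + 35/2 + 35/1 = 129.1785.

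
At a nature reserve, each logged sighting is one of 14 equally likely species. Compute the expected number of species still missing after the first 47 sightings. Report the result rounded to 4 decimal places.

For each species, P(unseen after 47) = (13/14)^47 = 0.03071.
By linearity of expectation, E[unseen] = 14·(13/14)^47 = 0.42998.

0.4300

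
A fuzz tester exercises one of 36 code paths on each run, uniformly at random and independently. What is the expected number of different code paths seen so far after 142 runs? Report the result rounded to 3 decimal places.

35.341

For each code path, P(seen in 142 runs) = 1 - (35/36)^142 = 0.9817.
By linearity of expectation, E[distinct seen] = 36·(1 - (35/36)^142) = 35.3408.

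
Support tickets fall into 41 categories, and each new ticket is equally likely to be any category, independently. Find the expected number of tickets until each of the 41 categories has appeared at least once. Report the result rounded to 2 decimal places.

After k distinct categories have appeared, the next ticket gives a new one with probability (41-k)/41, so the expected wait for the (k+1)-th is 41/(41-k).
E[T] = 41/41 + 41/40 + 41/39 + ... + 41/2 + 41/1 = 41·H_{41}.
H_{41} = 4.303, so E[T] = 176.420.

176.42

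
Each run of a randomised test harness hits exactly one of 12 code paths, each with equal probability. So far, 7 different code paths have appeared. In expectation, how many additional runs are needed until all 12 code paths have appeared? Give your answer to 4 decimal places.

27.4000

The wait to go from k to k+1 distinct code paths is geometric with mean 12/(12-k).
Sum over k = 7,...,11: E = 12/5 + 12/4 + 12/3 + 12/2 + 12/1 = 27.40000.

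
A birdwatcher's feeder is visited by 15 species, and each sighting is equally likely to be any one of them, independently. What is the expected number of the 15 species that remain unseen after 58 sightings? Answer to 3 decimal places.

For each species, P(unseen after 58) = (14/15)^58 = 0.0183.
By linearity of expectation, E[unseen] = 15·(14/15)^58 = 0.2743.

0.274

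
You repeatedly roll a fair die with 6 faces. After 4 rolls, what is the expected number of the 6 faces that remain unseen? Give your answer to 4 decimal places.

2.8935

For each face, P(unseen after 4) = (5/6)^4 = 0.48225.
By linearity of expectation, E[unseen] = 6·(5/6)^4 = 2.89352.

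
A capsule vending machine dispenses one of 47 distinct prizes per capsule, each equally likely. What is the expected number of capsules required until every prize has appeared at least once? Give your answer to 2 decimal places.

The wait to go from k to k+1 distinct prizes is geometric with mean 47/(47-k).
E[T] = 47/47 + 47/46 + 47/45 + ... + 47/2 + 47/1 = 47·H_{47}.
H_{47} = 4.438, so E[T] = 208.584.

208.58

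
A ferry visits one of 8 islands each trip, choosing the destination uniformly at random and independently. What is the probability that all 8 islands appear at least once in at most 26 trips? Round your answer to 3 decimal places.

0.767

By inclusion–exclusion over which islands are missing,
P(all seen) = Σ_{j=0}^{8} (-1)^j C(8,j)((8-j)/8)^26
= 1.0000 - 0.2485 + 0.0158 - 0.0003 + 0.0000 - 0.0000 + 0.0000 - 0.0000 + 0.0000
= 0.7670.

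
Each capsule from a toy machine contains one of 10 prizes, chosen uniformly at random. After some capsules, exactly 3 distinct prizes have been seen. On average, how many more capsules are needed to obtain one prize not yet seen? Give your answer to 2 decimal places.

Each capsule yields a new prize with probability (10-3)/10 = 7/10, so the wait is geometric with mean 10/7.
E = 10/7 = 1.429.

1.43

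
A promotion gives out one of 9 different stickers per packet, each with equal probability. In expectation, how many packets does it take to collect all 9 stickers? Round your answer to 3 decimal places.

25.461

After k distinct stickers have appeared, the next packet gives a new one with probability (9-k)/9, so the expected wait for the (k+1)-th is 9/(9-k).
E[T] = 9/9 + 9/8 + 9/7 + ... + 9/2 + 9/1 = 9·H_{9}.
H_{9} = 2.8290, so E[T] = 25.4607.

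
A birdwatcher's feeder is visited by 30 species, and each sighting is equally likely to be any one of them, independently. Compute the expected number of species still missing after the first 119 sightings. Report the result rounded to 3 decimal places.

0.531

For each species, P(unseen after 119) = (29/30)^119 = 0.0177.
By linearity of expectation, E[unseen] = 30·(29/30)^119 = 0.5310.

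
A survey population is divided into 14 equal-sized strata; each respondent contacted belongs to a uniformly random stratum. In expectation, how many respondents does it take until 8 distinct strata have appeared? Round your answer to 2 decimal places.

11.22

With k distinct strata already seen, the next new one arrives after an expected 14/(14-k) respondents.
Sum over k = 0,...,7: E = 14/14 + 14/13 + 14/12 + ... + 14/8 + 14/7 = 11.222.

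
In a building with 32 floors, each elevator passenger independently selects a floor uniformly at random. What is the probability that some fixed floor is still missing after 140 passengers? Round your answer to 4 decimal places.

0.0117

On each passenger the fixed floor fails to appear with probability 31/32.
P(still missing after 140) = (31/32)^140 = 0.01174.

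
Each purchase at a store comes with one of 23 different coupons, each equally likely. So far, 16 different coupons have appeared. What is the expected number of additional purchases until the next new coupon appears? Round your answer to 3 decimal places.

Each purchase yields a new coupon with probability (23-16)/23 = 7/23, so the wait is geometric with mean 23/7.
E = 23/7 = 3.2857.

3.286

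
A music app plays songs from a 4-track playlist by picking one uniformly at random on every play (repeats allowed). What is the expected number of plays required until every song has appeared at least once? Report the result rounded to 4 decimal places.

After k distinct songs have appeared, the next play gives a new one with probability (4-k)/4, so the expected wait for the (k+1)-th is 4/(4-k).
E[T] = 4/4 + 4/3 + 4/2 + 4/1 = 4·H_{4}.
H_{4} = 2.08333, so E[T] = 8.33333.

8.3333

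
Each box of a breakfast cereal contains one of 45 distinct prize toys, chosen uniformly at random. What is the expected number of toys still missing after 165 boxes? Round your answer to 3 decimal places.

For each toy, P(unseen after 165) = (44/45)^165 = 0.0245.
By linearity of expectation, E[unseen] = 45·(44/45)^165 = 1.1037.

1.104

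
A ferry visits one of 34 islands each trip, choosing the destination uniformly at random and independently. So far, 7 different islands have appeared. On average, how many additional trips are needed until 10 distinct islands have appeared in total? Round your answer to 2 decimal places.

3.93

With k distinct islands already seen, the next new one takes an expected 34/(34-k) trips.
Sum over k = 7,...,9: E = 34/27 + 34/26 + 34/25 = 3.927.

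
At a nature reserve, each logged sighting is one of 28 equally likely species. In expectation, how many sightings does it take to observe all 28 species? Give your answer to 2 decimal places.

109.96

The wait to go from k to k+1 distinct species is geometric with mean 28/(28-k).
E[T] = 28/28 + 28/27 + 28/26 + ... + 28/2 + 28/1 = 28·H_{28}.
H_{28} = 3.927, so E[T] = 109.961.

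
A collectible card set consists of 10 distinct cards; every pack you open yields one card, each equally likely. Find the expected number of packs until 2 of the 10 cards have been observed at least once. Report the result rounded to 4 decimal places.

With k distinct cards already seen, the next new one arrives after an expected 10/(10-k) packs.
Sum over k = 0,...,1: E = 10/10 + 10/9 = 2.11111.

2.1111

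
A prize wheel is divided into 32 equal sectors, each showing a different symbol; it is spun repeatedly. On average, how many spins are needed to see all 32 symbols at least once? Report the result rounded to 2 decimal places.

Split into phases: going from k distinct to k+1 distinct takes on average 32/(32-k) spins.
E[T] = 32/32 + 32/31 + 32/30 + ... + 32/2 + 32/1 = 32·H_{32}.
H_{32} = 4.058, so E[T] = 129.872.

129.87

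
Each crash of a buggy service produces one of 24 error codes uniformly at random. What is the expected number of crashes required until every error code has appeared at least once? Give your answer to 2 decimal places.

Split into phases: going from k distinct to k+1 distinct takes on average 24/(24-k) crashes.
E[T] = 24/24 + 24/23 + 24/22 + ... + 24/2 + 24/1 = 24·H_{24}.
H_{24} = 3.776, so E[T] = 90.623.

90.62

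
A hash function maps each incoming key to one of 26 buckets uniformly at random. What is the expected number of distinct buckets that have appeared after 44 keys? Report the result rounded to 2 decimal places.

For each bucket, P(seen in 44 keys) = 1 - (25/26)^44 = 0.822.
By linearity of expectation, E[distinct seen] = 26·(1 - (25/26)^44) = 21.371.

21.37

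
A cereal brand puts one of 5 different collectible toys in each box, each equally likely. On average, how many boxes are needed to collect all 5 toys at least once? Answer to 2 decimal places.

11.42

Split into phases: going from k distinct to k+1 distinct takes on average 5/(5-k) boxes.
E[T] = 5/5 + 5/4 + 5/3 + 5/2 + 5/1 = 5·H_{5}.
H_{5} = 2.283, so E[T] = 11.417.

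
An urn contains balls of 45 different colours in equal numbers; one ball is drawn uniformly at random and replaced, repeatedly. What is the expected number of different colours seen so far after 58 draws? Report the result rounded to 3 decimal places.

32.778

For each colour, P(seen in 58 draws) = 1 - (44/45)^58 = 0.7284.
By linearity of expectation, E[distinct seen] = 45·(1 - (44/45)^58) = 32.7780.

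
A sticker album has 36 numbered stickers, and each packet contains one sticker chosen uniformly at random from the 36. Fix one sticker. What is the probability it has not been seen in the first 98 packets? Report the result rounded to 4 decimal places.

0.0632

Each packet misses the fixed sticker with probability (36-1)/36 = 35/36, independently.
P(still missing after 98) = (35/36)^98 = 0.06324.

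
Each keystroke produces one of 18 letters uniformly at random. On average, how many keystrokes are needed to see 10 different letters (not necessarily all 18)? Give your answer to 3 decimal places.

13.991

With k distinct letters already seen, the next new one arrives after an expected 18/(18-k) keystrokes.
Sum over k = 0,...,9: E = 18/18 + 18/17 + 18/16 + ... + 18/10 + 18/9 = 13.9905.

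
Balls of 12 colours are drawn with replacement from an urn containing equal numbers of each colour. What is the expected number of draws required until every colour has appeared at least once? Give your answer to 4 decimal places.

37.2385

The wait to go from k to k+1 distinct colours is geometric with mean 12/(12-k).
E[T] = 12/12 + 12/11 + 12/10 + ... + 12/2 + 12/1 = 12·H_{12}.
H_{12} = 3.10321, so E[T] = 37.23853.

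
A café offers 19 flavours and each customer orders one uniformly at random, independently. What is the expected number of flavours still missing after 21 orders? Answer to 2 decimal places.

6.10

For each flavour, P(unseen after 21) = (18/19)^21 = 0.321.
By linearity of expectation, E[unseen] = 19·(18/19)^21 = 6.105.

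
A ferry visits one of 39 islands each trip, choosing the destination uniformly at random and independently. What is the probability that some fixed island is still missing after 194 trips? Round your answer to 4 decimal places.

On each trip the fixed island fails to appear with probability 38/39.
P(still missing after 194) = (38/39)^194 = 0.00648.

0.0065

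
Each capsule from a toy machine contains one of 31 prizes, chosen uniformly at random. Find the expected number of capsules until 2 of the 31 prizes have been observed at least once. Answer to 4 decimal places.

With k distinct prizes already seen, the next new one arrives after an expected 31/(31-k) capsules.
Sum over k = 0,...,1: E = 31/31 + 31/30 = 2.03333.

2.0333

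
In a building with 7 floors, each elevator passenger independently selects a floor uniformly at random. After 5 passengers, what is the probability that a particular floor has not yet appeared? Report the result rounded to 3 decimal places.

0.463

Each passenger misses the fixed floor with probability (7-1)/7 = 6/7, independently.
P(still missing after 5) = (6/7)^5 = 0.4627.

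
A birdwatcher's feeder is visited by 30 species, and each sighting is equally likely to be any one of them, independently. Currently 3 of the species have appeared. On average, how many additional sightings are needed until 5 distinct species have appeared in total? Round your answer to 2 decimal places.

2.26

With k distinct species already seen, the next new one takes an expected 30/(30-k) sightings.
Sum over k = 3,...,4: E = 30/27 + 30/26 = 2.265.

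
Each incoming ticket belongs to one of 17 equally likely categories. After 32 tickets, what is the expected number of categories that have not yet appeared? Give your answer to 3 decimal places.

For each category, P(unseen after 32) = (16/17)^32 = 0.1437.
By linearity of expectation, E[unseen] = 17·(16/17)^32 = 2.4430.

2.443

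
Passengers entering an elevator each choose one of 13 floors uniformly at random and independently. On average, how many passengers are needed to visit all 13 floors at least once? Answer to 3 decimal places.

41.342

Split into phases: going from k distinct to k+1 distinct takes on average 13/(13-k) passengers.
E[T] = 13/13 + 13/12 + 13/11 + ... + 13/2 + 13/1 = 13·H_{13}.
H_{13} = 3.1801, so E[T] = 41.3417.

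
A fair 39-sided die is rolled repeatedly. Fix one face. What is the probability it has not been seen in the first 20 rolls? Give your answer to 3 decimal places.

On each roll the fixed face fails to appear with probability 38/39.
P(still missing after 20) = (38/39)^20 = 0.5948.

0.595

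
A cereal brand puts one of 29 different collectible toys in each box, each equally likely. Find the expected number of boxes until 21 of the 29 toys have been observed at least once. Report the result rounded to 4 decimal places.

36.0701

Going from k to k+1 distinct takes a geometric number of boxes with mean 29/(29-k).
Sum over k = 0,...,20: E = 29/29 + 29/28 + 29/27 + ... + 29/10 + 29/9 = 36.07010.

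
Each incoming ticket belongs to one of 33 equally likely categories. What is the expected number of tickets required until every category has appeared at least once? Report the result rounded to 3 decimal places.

134.930

Split into phases: going from k distinct to k+1 distinct takes on average 33/(33-k) tickets.
E[T] = 33/33 + 33/32 + 33/31 + ... + 33/2 + 33/1 = 33·H_{33}.
H_{33} = 4.0888, so E[T] = 134.9303.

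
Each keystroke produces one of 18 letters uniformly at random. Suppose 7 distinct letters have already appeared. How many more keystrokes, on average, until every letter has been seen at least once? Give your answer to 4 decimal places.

With k distinct letters already seen, the next new one takes an expected 18/(18-k) keystrokes.
Sum over k = 7,...,17: E = 18/11 + 18/10 + 18/9 + ... + 18/2 + 18/1 = 54.35779.

54.3578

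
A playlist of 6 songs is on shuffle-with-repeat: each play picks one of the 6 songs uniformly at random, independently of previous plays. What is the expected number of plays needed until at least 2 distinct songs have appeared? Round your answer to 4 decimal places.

With k distinct songs already seen, the next new one arrives after an expected 6/(6-k) plays.
Sum over k = 0,...,1: E = 6/6 + 6/5 = 2.20000.

2.2000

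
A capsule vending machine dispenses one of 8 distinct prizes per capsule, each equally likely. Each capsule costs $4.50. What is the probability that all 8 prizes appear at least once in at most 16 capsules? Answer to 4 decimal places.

0.3068

Let A_i be the event that prize i is missing after 16 capsules. By inclusion–exclusion on the A_i,
P(all seen) = Σ_{j=0}^{8} (-1)^j C(8,j)((8-j)/8)^16
= 1.00000 - 0.94454 + 0.28063 - 0.03036 + 0.00107 - 0.00001 + 0.00000 - 0.00000 + 0.00000
= 0.30680.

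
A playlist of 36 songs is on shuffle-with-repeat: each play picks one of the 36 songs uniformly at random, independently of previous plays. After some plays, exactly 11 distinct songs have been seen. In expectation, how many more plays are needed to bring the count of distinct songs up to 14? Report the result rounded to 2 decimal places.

4.51

From k distinct to k+1 distinct takes on average 36/(36-k) plays.
Sum over k = 11,...,13: E = 36/25 + 36/24 + 36/23 = 4.505.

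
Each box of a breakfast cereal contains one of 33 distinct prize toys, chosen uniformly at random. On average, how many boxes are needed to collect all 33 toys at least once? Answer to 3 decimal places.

The wait to go from k to k+1 distinct toys is geometric with mean 33/(33-k).
E[T] = 33/33 + 33/32 + 33/31 + ... + 33/2 + 33/1 = 33·H_{33}.
H_{33} = 4.0888, so E[T] = 134.9303.

134.930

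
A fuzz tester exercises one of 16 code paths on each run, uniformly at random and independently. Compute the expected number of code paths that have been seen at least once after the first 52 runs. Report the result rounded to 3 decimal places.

For each code path, P(seen in 52 runs) = 1 - (15/16)^52 = 0.9651.
By linearity of expectation, E[distinct seen] = 16·(1 - (15/16)^52) = 15.4420.

15.442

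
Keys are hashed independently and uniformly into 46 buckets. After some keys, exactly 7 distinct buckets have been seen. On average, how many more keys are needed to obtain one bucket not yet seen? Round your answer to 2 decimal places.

Each key yields a new bucket with probability (46-7)/46 = 39/46, so the wait is geometric with mean 46/39.
E = 46/39 = 1.179.

1.18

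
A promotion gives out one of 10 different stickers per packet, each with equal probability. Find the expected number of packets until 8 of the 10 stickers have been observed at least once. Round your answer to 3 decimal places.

14.290

Going from k to k+1 distinct takes a geometric number of packets with mean 10/(10-k).
Sum over k = 0,...,7: E = 10/10 + 10/9 + 10/8 + ... + 10/4 + 10/3 = 14.2897.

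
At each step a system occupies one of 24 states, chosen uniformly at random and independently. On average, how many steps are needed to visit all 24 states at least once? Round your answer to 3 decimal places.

The wait to go from k to k+1 distinct states is geometric with mean 24/(24-k).
E[T] = 24/24 + 24/23 + 24/22 + ... + 24/2 + 24/1 = 24·H_{24}.
H_{24} = 3.7760, so E[T] = 90.6230.

90.623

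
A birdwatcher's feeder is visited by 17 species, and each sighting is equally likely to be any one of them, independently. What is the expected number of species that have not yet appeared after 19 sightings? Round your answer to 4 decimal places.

5.3728

For each species, P(unseen after 19) = (16/17)^19 = 0.31605.
By linearity of expectation, E[unseen] = 17·(16/17)^19 = 5.37278.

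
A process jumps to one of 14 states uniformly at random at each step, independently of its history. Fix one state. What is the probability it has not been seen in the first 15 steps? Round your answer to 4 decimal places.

On each step the fixed state fails to appear with probability 13/14.
P(still missing after 15) = (13/14)^15 = 0.32903.

0.3290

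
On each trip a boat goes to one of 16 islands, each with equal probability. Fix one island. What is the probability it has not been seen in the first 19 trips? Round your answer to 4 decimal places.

0.2934

Each trip misses the fixed island with probability (16-1)/16 = 15/16, independently.
P(still missing after 19) = (15/16)^19 = 0.29340.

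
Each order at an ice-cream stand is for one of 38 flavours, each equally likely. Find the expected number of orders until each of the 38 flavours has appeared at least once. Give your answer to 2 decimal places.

Split into phases: going from k distinct to k+1 distinct takes on average 38/(38-k) orders.
E[T] = 38/38 + 38/37 + 38/36 + ... + 38/2 + 38/1 = 38·H_{38}.
H_{38} = 4.228, so E[T] = 160.660.

160.66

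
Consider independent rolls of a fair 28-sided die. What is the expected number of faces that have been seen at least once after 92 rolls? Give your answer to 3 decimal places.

27.014

For each face, P(seen in 92 rolls) = 1 - (27/28)^92 = 0.9648.
By linearity of expectation, E[distinct seen] = 28·(1 - (27/28)^92) = 27.0135.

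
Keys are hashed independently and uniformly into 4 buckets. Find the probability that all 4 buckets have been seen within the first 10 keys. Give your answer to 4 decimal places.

Let A_i be the event that bucket i is missing after 10 keys. By inclusion–exclusion on the A_i,
P(all seen) = Σ_{j=0}^{4} (-1)^j C(4,j)((4-j)/4)^10
= 1.00000 - 0.22525 + 0.00586 - 0.00000 + 0.00000
= 0.78060.

0.7806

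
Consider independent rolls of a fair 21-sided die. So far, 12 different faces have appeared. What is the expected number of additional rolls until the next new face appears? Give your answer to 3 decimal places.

2.333

Each roll yields a new face with probability (21-12)/21 = 9/21, so the wait is geometric with mean 21/9.
E = 21/9 = 2.3333.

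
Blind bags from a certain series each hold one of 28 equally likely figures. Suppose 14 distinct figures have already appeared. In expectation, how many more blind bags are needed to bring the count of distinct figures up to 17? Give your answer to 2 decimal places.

With k distinct figures already seen, the next new one takes an expected 28/(28-k) blind bags.
Sum over k = 14,...,16: E = 28/14 + 28/13 + 28/12 = 6.487.

6.49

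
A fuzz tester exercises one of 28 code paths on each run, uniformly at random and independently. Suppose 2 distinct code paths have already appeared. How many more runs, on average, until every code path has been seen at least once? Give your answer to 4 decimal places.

With k distinct code paths already seen, the next new one takes an expected 28/(28-k) runs.
Sum over k = 2,...,27: E = 28/26 + 28/25 + 28/24 + ... + 28/2 + 28/1 = 107.92375.

107.9238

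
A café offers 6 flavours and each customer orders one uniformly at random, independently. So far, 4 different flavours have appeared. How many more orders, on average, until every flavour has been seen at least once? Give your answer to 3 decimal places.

The wait to go from k to k+1 distinct flavours is geometric with mean 6/(6-k).
Sum over k = 4,...,5: E = 6/2 + 6/1 = 9.0000.

9.000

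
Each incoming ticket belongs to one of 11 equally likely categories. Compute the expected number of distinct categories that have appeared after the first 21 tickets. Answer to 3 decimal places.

For each category, P(seen in 21 tickets) = 1 - (10/11)^21 = 0.8649.
By linearity of expectation, E[distinct seen] = 11·(1 - (10/11)^21) = 9.5136.

9.514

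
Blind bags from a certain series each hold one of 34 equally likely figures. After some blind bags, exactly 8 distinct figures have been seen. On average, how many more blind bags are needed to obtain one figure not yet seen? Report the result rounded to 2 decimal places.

Each blind bag yields a new figure with probability (34-8)/34 = 26/34, so the wait is geometric with mean 34/26.
E = 34/26 = 1.308.

1.31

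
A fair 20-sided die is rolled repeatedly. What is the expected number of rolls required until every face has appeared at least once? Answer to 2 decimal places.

Split into phases: going from k distinct to k+1 distinct takes on average 20/(20-k) rolls.
E[T] = 20/20 + 20/19 + 20/18 + ... + 20/2 + 20/1 = 20·H_{20}.
H_{20} = 3.598, so E[T] = 71.955.

71.95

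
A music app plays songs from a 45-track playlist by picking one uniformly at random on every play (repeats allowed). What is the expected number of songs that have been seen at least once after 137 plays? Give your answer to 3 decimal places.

For each song, P(seen in 137 plays) = 1 - (44/45)^137 = 0.9540.
By linearity of expectation, E[distinct seen] = 45·(1 - (44/45)^137) = 42.9293.

42.929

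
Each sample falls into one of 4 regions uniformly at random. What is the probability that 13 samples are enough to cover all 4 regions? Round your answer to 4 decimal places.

0.9057

By inclusion–exclusion over which regions are missing,
P(all seen) = Σ_{j=0}^{4} (-1)^j C(4,j)((4-j)/4)^13
= 1.00000 - 0.09503 + 0.00073 - 0.00000 + 0.00000
= 0.90570.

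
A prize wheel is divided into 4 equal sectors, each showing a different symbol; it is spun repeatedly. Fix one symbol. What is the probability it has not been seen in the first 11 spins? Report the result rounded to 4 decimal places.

0.0422

Each spin misses the fixed symbol with probability (4-1)/4 = 3/4, independently.
P(still missing after 11) = (3/4)^11 = 0.04224.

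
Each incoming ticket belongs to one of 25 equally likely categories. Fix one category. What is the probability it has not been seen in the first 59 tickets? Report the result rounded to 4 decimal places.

0.0900

Each ticket misses the fixed category with probability (25-1)/25 = 24/25, independently.
P(still missing after 59) = (24/25)^59 = 0.08995.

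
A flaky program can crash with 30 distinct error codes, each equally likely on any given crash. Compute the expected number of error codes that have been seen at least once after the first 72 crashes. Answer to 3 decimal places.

For each error code, P(seen in 72 crashes) = 1 - (29/30)^72 = 0.9129.
By linearity of expectation, E[distinct seen] = 30·(1 - (29/30)^72) = 27.3876.

27.388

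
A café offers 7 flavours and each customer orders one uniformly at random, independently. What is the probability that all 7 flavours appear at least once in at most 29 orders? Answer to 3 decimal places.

By inclusion–exclusion over which flavours are missing,
P(all seen) = Σ_{j=0}^{7} (-1)^j C(7,j)((7-j)/7)^29
= 1.0000 - 0.0801 + 0.0012 - 0.0000 + 0.0000 - 0.0000 + 0.0000 - 0.0000
= 0.9211.

0.921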